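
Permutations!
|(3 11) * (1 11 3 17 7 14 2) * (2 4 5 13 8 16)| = |(1 11 17 7 14 4 5 13 8 16 2)| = 11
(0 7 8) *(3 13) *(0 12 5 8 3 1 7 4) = (0 4)(1 7 3 13)(5 8 12) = [4, 7, 2, 13, 0, 8, 6, 3, 12, 9, 10, 11, 5, 1]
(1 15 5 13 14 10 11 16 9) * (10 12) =[0, 15, 2, 3, 4, 13, 6, 7, 8, 1, 11, 16, 10, 14, 12, 5, 9] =(1 15 5 13 14 12 10 11 16 9)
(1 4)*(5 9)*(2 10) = (1 4)(2 10)(5 9) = [0, 4, 10, 3, 1, 9, 6, 7, 8, 5, 2]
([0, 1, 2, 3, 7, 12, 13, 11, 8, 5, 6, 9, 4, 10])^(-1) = (4 12 5 9 11 7)(6 10 13)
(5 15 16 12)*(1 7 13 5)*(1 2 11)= [0, 7, 11, 3, 4, 15, 6, 13, 8, 9, 10, 1, 2, 5, 14, 16, 12]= (1 7 13 5 15 16 12 2 11)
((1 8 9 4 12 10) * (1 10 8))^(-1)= (4 9 8 12)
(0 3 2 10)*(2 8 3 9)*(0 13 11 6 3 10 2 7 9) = (3 8 10 13 11 6)(7 9) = [0, 1, 2, 8, 4, 5, 3, 9, 10, 7, 13, 6, 12, 11]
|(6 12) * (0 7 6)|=|(0 7 6 12)|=4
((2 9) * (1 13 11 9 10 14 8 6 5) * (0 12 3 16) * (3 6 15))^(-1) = ((0 12 6 5 1 13 11 9 2 10 14 8 15 3 16))^(-1) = (0 16 3 15 8 14 10 2 9 11 13 1 5 6 12)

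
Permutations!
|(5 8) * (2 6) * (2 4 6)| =|(4 6)(5 8)| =2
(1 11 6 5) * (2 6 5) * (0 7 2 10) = (0 7 2 6 10)(1 11 5) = [7, 11, 6, 3, 4, 1, 10, 2, 8, 9, 0, 5]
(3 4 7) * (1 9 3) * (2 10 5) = (1 9 3 4 7)(2 10 5) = [0, 9, 10, 4, 7, 2, 6, 1, 8, 3, 5]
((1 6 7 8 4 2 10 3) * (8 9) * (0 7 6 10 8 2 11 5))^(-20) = ((0 7 9 2 8 4 11 5)(1 10 3))^(-20) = (0 8)(1 10 3)(2 5)(4 7)(9 11)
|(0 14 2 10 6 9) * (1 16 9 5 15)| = 10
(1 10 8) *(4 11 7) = (1 10 8)(4 11 7) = [0, 10, 2, 3, 11, 5, 6, 4, 1, 9, 8, 7]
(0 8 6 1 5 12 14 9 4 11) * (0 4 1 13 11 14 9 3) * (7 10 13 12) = (0 8 6 12 9 1 5 7 10 13 11 4 14 3) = [8, 5, 2, 0, 14, 7, 12, 10, 6, 1, 13, 4, 9, 11, 3]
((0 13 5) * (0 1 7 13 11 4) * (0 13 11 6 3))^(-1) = ((0 6 3)(1 7 11 4 13 5))^(-1) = (0 3 6)(1 5 13 4 11 7)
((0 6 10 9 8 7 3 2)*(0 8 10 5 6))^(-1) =((2 8 7 3)(5 6)(9 10))^(-1) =(2 3 7 8)(5 6)(9 10)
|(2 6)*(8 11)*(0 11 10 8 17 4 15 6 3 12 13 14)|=|(0 11 17 4 15 6 2 3 12 13 14)(8 10)|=22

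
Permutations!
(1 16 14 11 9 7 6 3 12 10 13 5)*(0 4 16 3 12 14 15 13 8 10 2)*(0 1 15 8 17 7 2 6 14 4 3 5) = (0 3 4 16 8 10 17 7 14 11 9 2 1 5 15 13)(6 12) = [3, 5, 1, 4, 16, 15, 12, 14, 10, 2, 17, 9, 6, 0, 11, 13, 8, 7]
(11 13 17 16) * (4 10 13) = (4 10 13 17 16 11) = [0, 1, 2, 3, 10, 5, 6, 7, 8, 9, 13, 4, 12, 17, 14, 15, 11, 16]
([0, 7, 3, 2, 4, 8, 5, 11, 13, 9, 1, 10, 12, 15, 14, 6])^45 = [0, 7, 3, 2, 4, 5, 6, 11, 8, 9, 1, 10, 12, 13, 14, 15]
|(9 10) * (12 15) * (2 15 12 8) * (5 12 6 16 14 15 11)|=18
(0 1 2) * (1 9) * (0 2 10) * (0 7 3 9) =(1 10 7 3 9) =[0, 10, 2, 9, 4, 5, 6, 3, 8, 1, 7]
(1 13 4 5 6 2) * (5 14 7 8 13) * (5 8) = (1 8 13 4 14 7 5 6 2) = [0, 8, 1, 3, 14, 6, 2, 5, 13, 9, 10, 11, 12, 4, 7]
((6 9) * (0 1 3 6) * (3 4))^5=((0 1 4 3 6 9))^5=(0 9 6 3 4 1)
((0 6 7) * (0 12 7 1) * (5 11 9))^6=((0 6 1)(5 11 9)(7 12))^6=(12)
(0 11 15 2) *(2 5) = [11, 1, 0, 3, 4, 2, 6, 7, 8, 9, 10, 15, 12, 13, 14, 5] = (0 11 15 5 2)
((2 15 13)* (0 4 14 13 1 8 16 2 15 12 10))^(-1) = (0 10 12 2 16 8 1 15 13 14 4)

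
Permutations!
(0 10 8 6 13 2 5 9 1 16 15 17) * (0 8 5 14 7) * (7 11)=(0 10 5 9 1 16 15 17 8 6 13 2 14 11 7)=[10, 16, 14, 3, 4, 9, 13, 0, 6, 1, 5, 7, 12, 2, 11, 17, 15, 8]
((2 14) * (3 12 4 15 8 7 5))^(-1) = ((2 14)(3 12 4 15 8 7 5))^(-1) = (2 14)(3 5 7 8 15 4 12)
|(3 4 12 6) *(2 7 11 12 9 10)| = |(2 7 11 12 6 3 4 9 10)| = 9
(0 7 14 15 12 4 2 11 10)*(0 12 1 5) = (0 7 14 15 1 5)(2 11 10 12 4) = [7, 5, 11, 3, 2, 0, 6, 14, 8, 9, 12, 10, 4, 13, 15, 1]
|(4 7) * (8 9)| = 2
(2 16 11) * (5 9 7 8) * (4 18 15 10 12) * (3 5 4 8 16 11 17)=(2 11)(3 5 9 7 16 17)(4 18 15 10 12 8)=[0, 1, 11, 5, 18, 9, 6, 16, 4, 7, 12, 2, 8, 13, 14, 10, 17, 3, 15]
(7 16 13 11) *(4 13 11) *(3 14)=(3 14)(4 13)(7 16 11)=[0, 1, 2, 14, 13, 5, 6, 16, 8, 9, 10, 7, 12, 4, 3, 15, 11]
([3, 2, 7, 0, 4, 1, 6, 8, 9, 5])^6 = [0, 1, 2, 3, 4, 5, 6, 7, 8, 9]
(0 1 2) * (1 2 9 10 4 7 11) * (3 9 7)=(0 2)(1 7 11)(3 9 10 4)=[2, 7, 0, 9, 3, 5, 6, 11, 8, 10, 4, 1]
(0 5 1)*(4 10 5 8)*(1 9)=(0 8 4 10 5 9 1)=[8, 0, 2, 3, 10, 9, 6, 7, 4, 1, 5]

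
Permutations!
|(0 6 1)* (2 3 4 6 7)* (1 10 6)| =|(0 7 2 3 4 1)(6 10)| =6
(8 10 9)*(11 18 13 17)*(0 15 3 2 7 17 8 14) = (0 15 3 2 7 17 11 18 13 8 10 9 14) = [15, 1, 7, 2, 4, 5, 6, 17, 10, 14, 9, 18, 12, 8, 0, 3, 16, 11, 13]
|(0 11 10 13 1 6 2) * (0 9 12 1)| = |(0 11 10 13)(1 6 2 9 12)| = 20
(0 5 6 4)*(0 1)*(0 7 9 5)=(1 7 9 5 6 4)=[0, 7, 2, 3, 1, 6, 4, 9, 8, 5]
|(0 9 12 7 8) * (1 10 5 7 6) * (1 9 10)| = |(0 10 5 7 8)(6 9 12)| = 15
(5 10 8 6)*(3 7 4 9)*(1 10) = [0, 10, 2, 7, 9, 1, 5, 4, 6, 3, 8] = (1 10 8 6 5)(3 7 4 9)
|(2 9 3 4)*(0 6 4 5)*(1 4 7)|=9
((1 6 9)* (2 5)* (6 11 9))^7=(1 11 9)(2 5)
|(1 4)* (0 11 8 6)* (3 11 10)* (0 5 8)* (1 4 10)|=15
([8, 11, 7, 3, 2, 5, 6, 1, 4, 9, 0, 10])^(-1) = (0 10 11 1 7 2 4 8)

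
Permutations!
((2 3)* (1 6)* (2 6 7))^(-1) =(1 6 3 2 7)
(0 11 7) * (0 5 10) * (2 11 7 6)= [7, 1, 11, 3, 4, 10, 2, 5, 8, 9, 0, 6]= (0 7 5 10)(2 11 6)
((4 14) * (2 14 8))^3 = (2 8 4 14)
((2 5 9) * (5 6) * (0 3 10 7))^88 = ((0 3 10 7)(2 6 5 9))^88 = (10)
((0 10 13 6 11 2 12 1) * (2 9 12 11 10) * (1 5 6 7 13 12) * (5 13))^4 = ((0 2 11 9 1)(5 6 10 12 13 7))^4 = (0 1 9 11 2)(5 13 10)(6 7 12)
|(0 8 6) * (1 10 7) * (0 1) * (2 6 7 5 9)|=6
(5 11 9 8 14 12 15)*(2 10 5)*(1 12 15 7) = (1 12 7)(2 10 5 11 9 8 14 15) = [0, 12, 10, 3, 4, 11, 6, 1, 14, 8, 5, 9, 7, 13, 15, 2]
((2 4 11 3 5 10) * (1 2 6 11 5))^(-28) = (1 10)(2 6)(3 5)(4 11)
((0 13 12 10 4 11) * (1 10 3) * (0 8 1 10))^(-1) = ((0 13 12 3 10 4 11 8 1))^(-1) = (0 1 8 11 4 10 3 12 13)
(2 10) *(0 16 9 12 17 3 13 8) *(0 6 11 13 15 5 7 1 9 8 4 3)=(0 16 8 6 11 13 4 3 15 5 7 1 9 12 17)(2 10)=[16, 9, 10, 15, 3, 7, 11, 1, 6, 12, 2, 13, 17, 4, 14, 5, 8, 0]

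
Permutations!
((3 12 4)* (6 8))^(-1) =(3 4 12)(6 8)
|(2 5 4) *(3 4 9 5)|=6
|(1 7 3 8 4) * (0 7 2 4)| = |(0 7 3 8)(1 2 4)| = 12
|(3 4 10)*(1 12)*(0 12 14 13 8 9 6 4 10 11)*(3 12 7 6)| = |(0 7 6 4 11)(1 14 13 8 9 3 10 12)| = 40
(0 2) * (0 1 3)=(0 2 1 3)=[2, 3, 1, 0]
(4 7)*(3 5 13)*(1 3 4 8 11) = [0, 3, 2, 5, 7, 13, 6, 8, 11, 9, 10, 1, 12, 4] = (1 3 5 13 4 7 8 11)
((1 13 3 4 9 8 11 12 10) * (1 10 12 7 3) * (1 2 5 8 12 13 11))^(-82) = (1 12 11 13 7 2 3 5 4 8 9)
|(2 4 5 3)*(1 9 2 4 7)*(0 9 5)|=8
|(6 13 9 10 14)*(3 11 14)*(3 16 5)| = |(3 11 14 6 13 9 10 16 5)| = 9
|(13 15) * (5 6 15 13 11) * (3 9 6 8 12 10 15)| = 6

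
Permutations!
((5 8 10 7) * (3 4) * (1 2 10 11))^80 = (1 7 11 10 8 2 5)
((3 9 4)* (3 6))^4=(9)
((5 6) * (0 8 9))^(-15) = ((0 8 9)(5 6))^(-15) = (9)(5 6)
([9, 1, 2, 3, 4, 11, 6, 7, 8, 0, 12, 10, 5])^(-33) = (0 9)(5 12 10 11)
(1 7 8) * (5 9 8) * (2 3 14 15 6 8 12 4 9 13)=[0, 7, 3, 14, 9, 13, 8, 5, 1, 12, 10, 11, 4, 2, 15, 6]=(1 7 5 13 2 3 14 15 6 8)(4 9 12)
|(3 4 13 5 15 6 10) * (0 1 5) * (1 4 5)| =15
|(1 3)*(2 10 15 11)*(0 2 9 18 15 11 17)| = |(0 2 10 11 9 18 15 17)(1 3)| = 8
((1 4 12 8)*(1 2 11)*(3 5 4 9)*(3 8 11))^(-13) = (1 5 9 4 8 12 2 11 3)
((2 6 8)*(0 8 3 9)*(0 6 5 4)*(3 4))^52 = ((0 8 2 5 3 9 6 4))^52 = (0 3)(2 6)(4 5)(8 9)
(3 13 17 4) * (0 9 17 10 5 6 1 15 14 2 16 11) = (0 9 17 4 3 13 10 5 6 1 15 14 2 16 11) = [9, 15, 16, 13, 3, 6, 1, 7, 8, 17, 5, 0, 12, 10, 2, 14, 11, 4]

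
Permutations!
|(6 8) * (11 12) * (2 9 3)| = |(2 9 3)(6 8)(11 12)| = 6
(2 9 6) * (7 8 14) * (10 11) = [0, 1, 9, 3, 4, 5, 2, 8, 14, 6, 11, 10, 12, 13, 7] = (2 9 6)(7 8 14)(10 11)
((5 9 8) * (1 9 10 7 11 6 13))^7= (1 6 7 5 9 13 11 10 8)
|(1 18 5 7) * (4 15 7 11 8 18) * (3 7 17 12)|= |(1 4 15 17 12 3 7)(5 11 8 18)|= 28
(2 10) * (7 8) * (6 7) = (2 10)(6 7 8) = [0, 1, 10, 3, 4, 5, 7, 8, 6, 9, 2]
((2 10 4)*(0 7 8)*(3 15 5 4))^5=((0 7 8)(2 10 3 15 5 4))^5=(0 8 7)(2 4 5 15 3 10)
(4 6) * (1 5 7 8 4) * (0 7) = (0 7 8 4 6 1 5) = [7, 5, 2, 3, 6, 0, 1, 8, 4]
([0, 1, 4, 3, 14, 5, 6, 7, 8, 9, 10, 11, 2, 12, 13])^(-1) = [0, 1, 12, 3, 2, 5, 6, 7, 8, 9, 10, 11, 13, 14, 4]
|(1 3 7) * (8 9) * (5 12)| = 6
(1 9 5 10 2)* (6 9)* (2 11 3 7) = (1 6 9 5 10 11 3 7 2) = [0, 6, 1, 7, 4, 10, 9, 2, 8, 5, 11, 3]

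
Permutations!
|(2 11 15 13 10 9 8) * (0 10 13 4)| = 8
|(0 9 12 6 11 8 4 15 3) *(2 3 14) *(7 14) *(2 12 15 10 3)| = 12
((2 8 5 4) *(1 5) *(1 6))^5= (1 6 8 2 4 5)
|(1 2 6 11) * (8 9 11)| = |(1 2 6 8 9 11)| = 6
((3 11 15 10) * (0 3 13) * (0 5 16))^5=((0 3 11 15 10 13 5 16))^5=(0 13 11 16 10 3 5 15)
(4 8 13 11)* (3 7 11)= (3 7 11 4 8 13)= [0, 1, 2, 7, 8, 5, 6, 11, 13, 9, 10, 4, 12, 3]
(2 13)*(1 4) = (1 4)(2 13) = [0, 4, 13, 3, 1, 5, 6, 7, 8, 9, 10, 11, 12, 2]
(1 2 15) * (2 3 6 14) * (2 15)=[0, 3, 2, 6, 4, 5, 14, 7, 8, 9, 10, 11, 12, 13, 15, 1]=(1 3 6 14 15)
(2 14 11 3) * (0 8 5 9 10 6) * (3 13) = (0 8 5 9 10 6)(2 14 11 13 3) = [8, 1, 14, 2, 4, 9, 0, 7, 5, 10, 6, 13, 12, 3, 11]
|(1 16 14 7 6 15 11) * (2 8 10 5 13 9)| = 42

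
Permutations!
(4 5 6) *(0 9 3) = (0 9 3)(4 5 6) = [9, 1, 2, 0, 5, 6, 4, 7, 8, 3]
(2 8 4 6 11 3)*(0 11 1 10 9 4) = (0 11 3 2 8)(1 10 9 4 6) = [11, 10, 8, 2, 6, 5, 1, 7, 0, 4, 9, 3]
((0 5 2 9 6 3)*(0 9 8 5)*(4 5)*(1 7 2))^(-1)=((1 7 2 8 4 5)(3 9 6))^(-1)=(1 5 4 8 2 7)(3 6 9)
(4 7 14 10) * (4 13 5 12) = (4 7 14 10 13 5 12) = [0, 1, 2, 3, 7, 12, 6, 14, 8, 9, 13, 11, 4, 5, 10]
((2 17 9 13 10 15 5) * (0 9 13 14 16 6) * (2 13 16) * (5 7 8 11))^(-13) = (0 9 14 2 17 16 6)(5 13 10 15 7 8 11)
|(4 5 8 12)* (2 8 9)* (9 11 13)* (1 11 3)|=10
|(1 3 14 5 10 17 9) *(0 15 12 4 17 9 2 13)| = 42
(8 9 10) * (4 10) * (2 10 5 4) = (2 10 8 9)(4 5) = [0, 1, 10, 3, 5, 4, 6, 7, 9, 2, 8]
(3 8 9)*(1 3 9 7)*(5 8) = (9)(1 3 5 8 7) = [0, 3, 2, 5, 4, 8, 6, 1, 7, 9]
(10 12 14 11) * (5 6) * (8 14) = (5 6)(8 14 11 10 12) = [0, 1, 2, 3, 4, 6, 5, 7, 14, 9, 12, 10, 8, 13, 11]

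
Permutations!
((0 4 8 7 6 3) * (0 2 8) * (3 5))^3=((0 4)(2 8 7 6 5 3))^3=(0 4)(2 6)(3 7)(5 8)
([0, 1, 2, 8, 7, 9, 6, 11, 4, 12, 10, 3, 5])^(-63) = (12)(3 4 11 8 7)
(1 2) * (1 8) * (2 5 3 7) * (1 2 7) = (1 5 3)(2 8) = [0, 5, 8, 1, 4, 3, 6, 7, 2]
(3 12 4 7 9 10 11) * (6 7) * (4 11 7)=[0, 1, 2, 12, 6, 5, 4, 9, 8, 10, 7, 3, 11]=(3 12 11)(4 6)(7 9 10)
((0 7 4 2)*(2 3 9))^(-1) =((0 7 4 3 9 2))^(-1) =(0 2 9 3 4 7)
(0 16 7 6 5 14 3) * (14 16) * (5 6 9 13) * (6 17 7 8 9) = (0 14 3)(5 16 8 9 13)(6 17 7) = [14, 1, 2, 0, 4, 16, 17, 6, 9, 13, 10, 11, 12, 5, 3, 15, 8, 7]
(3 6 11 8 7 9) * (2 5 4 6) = [0, 1, 5, 2, 6, 4, 11, 9, 7, 3, 10, 8] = (2 5 4 6 11 8 7 9 3)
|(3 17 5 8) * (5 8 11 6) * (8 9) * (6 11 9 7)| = 7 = |(3 17 7 6 5 9 8)|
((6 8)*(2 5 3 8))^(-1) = ((2 5 3 8 6))^(-1) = (2 6 8 3 5)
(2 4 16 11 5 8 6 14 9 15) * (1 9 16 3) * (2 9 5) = (1 5 8 6 14 16 11 2 4 3)(9 15) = [0, 5, 4, 1, 3, 8, 14, 7, 6, 15, 10, 2, 12, 13, 16, 9, 11]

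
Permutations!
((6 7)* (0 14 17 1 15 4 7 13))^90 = (17)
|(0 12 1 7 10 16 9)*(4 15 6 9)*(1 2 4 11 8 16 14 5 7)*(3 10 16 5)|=|(0 12 2 4 15 6 9)(3 10 14)(5 7 16 11 8)|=105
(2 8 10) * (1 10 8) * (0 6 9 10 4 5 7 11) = (0 6 9 10 2 1 4 5 7 11) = [6, 4, 1, 3, 5, 7, 9, 11, 8, 10, 2, 0]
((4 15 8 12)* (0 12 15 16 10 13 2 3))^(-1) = ((0 12 4 16 10 13 2 3)(8 15))^(-1) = (0 3 2 13 10 16 4 12)(8 15)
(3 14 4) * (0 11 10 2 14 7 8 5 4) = (0 11 10 2 14)(3 7 8 5 4) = [11, 1, 14, 7, 3, 4, 6, 8, 5, 9, 2, 10, 12, 13, 0]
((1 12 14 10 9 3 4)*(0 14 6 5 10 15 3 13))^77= (0 1 9 3 5 14 12 13 4 10 15 6)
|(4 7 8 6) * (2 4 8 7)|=2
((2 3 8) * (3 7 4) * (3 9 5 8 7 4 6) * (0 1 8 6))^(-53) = ((0 1 8 2 4 9 5 6 3 7))^(-53) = (0 6 4 1 3 9 8 7 5 2)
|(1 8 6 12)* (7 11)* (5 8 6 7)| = |(1 6 12)(5 8 7 11)| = 12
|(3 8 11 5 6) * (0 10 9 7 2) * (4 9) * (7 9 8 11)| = 12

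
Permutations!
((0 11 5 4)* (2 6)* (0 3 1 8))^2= ((0 11 5 4 3 1 8)(2 6))^2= (0 5 3 8 11 4 1)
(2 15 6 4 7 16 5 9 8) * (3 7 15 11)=(2 11 3 7 16 5 9 8)(4 15 6)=[0, 1, 11, 7, 15, 9, 4, 16, 2, 8, 10, 3, 12, 13, 14, 6, 5]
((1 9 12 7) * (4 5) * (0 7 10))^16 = (0 12 1)(7 10 9)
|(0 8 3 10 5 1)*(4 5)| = 7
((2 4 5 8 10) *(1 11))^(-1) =(1 11)(2 10 8 5 4)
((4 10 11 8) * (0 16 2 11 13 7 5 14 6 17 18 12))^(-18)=((0 16 2 11 8 4 10 13 7 5 14 6 17 18 12))^(-18)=(0 17 5 10 11)(2 12 6 7 4)(8 16 18 14 13)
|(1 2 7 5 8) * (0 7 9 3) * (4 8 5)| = |(0 7 4 8 1 2 9 3)| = 8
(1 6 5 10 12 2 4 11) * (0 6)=[6, 0, 4, 3, 11, 10, 5, 7, 8, 9, 12, 1, 2]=(0 6 5 10 12 2 4 11 1)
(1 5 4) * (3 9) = [0, 5, 2, 9, 1, 4, 6, 7, 8, 3] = (1 5 4)(3 9)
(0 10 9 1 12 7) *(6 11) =(0 10 9 1 12 7)(6 11) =[10, 12, 2, 3, 4, 5, 11, 0, 8, 1, 9, 6, 7]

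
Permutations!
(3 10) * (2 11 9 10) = (2 11 9 10 3) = [0, 1, 11, 2, 4, 5, 6, 7, 8, 10, 3, 9]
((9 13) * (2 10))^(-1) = (2 10)(9 13)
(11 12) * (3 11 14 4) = [0, 1, 2, 11, 3, 5, 6, 7, 8, 9, 10, 12, 14, 13, 4] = (3 11 12 14 4)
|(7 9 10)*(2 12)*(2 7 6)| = |(2 12 7 9 10 6)| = 6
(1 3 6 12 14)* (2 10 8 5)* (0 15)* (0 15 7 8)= [7, 3, 10, 6, 4, 2, 12, 8, 5, 9, 0, 11, 14, 13, 1, 15]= (15)(0 7 8 5 2 10)(1 3 6 12 14)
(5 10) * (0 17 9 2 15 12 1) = (0 17 9 2 15 12 1)(5 10) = [17, 0, 15, 3, 4, 10, 6, 7, 8, 2, 5, 11, 1, 13, 14, 12, 16, 9]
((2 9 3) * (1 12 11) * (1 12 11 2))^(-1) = (1 3 9 2 12 11) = ((1 11 12 2 9 3))^(-1)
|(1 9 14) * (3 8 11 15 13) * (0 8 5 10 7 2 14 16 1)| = 33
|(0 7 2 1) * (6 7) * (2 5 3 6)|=|(0 2 1)(3 6 7 5)|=12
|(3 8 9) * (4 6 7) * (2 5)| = |(2 5)(3 8 9)(4 6 7)| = 6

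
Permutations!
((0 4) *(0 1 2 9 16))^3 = ((0 4 1 2 9 16))^3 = (0 2)(1 16)(4 9)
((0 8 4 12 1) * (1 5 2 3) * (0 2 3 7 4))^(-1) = ((0 8)(1 2 7 4 12 5 3))^(-1) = (0 8)(1 3 5 12 4 7 2)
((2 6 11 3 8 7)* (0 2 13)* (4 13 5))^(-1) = (0 13 4 5 7 8 3 11 6 2)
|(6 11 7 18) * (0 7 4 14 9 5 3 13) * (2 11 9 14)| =24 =|(0 7 18 6 9 5 3 13)(2 11 4)|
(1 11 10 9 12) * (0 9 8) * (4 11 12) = (0 9 4 11 10 8)(1 12) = [9, 12, 2, 3, 11, 5, 6, 7, 0, 4, 8, 10, 1]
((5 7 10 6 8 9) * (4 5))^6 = (4 9 8 6 10 7 5)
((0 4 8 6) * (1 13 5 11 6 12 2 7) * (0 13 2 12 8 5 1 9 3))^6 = (0 1 4 2 5 7 11 9 6 3 13)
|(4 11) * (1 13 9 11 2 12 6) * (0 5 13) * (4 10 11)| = |(0 5 13 9 4 2 12 6 1)(10 11)| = 18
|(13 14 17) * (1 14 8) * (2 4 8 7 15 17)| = 20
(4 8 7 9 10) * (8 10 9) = (4 10)(7 8) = [0, 1, 2, 3, 10, 5, 6, 8, 7, 9, 4]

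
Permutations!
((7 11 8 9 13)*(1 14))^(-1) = (1 14)(7 13 9 8 11)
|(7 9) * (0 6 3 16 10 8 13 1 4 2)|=10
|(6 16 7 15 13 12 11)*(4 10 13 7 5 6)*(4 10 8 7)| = |(4 8 7 15)(5 6 16)(10 13 12 11)| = 12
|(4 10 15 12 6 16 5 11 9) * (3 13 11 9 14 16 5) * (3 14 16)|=35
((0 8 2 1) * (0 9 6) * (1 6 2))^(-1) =(0 6 2 9 1 8)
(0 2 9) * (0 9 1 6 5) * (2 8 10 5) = (0 8 10 5)(1 6 2) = [8, 6, 1, 3, 4, 0, 2, 7, 10, 9, 5]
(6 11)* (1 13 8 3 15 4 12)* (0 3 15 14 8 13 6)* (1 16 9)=(0 3 14 8 15 4 12 16 9 1 6 11)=[3, 6, 2, 14, 12, 5, 11, 7, 15, 1, 10, 0, 16, 13, 8, 4, 9]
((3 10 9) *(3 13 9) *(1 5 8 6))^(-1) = ((1 5 8 6)(3 10)(9 13))^(-1) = (1 6 8 5)(3 10)(9 13)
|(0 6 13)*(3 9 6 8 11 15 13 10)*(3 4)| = |(0 8 11 15 13)(3 9 6 10 4)| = 5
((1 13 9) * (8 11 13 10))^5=((1 10 8 11 13 9))^5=(1 9 13 11 8 10)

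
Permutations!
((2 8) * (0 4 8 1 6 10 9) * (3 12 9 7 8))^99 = (0 9 12 3 4)(1 7)(2 10)(6 8)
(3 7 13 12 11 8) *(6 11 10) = [0, 1, 2, 7, 4, 5, 11, 13, 3, 9, 6, 8, 10, 12] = (3 7 13 12 10 6 11 8)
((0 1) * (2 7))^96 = (7)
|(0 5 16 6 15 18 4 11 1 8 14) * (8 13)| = 12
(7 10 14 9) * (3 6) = [0, 1, 2, 6, 4, 5, 3, 10, 8, 7, 14, 11, 12, 13, 9] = (3 6)(7 10 14 9)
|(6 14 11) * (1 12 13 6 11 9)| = 6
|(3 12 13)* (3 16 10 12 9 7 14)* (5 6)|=4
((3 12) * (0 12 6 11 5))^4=(0 11 3)(5 6 12)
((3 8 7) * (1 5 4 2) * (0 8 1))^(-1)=(0 2 4 5 1 3 7 8)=((0 8 7 3 1 5 4 2))^(-1)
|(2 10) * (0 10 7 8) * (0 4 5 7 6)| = 4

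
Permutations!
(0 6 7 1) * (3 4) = [6, 0, 2, 4, 3, 5, 7, 1] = (0 6 7 1)(3 4)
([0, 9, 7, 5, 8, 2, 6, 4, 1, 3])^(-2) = [0, 4, 3, 1, 2, 9, 6, 5, 7, 8]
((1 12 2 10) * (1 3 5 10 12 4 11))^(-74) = ((1 4 11)(2 12)(3 5 10))^(-74) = (12)(1 4 11)(3 5 10)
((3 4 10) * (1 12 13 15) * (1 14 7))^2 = (1 13 14)(3 10 4)(7 12 15)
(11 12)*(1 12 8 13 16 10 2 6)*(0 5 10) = (0 5 10 2 6 1 12 11 8 13 16) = [5, 12, 6, 3, 4, 10, 1, 7, 13, 9, 2, 8, 11, 16, 14, 15, 0]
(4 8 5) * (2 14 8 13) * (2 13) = [0, 1, 14, 3, 2, 4, 6, 7, 5, 9, 10, 11, 12, 13, 8] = (2 14 8 5 4)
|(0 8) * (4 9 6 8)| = 5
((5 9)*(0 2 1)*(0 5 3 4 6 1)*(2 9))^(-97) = ((0 9 3 4 6 1 5 2))^(-97) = (0 2 5 1 6 4 3 9)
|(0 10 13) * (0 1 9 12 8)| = 7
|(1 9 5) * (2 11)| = 6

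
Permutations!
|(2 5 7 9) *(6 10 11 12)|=4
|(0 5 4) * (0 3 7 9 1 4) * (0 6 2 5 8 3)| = 21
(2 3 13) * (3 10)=(2 10 3 13)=[0, 1, 10, 13, 4, 5, 6, 7, 8, 9, 3, 11, 12, 2]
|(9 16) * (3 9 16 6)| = 3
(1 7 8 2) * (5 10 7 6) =(1 6 5 10 7 8 2) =[0, 6, 1, 3, 4, 10, 5, 8, 2, 9, 7]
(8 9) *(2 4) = [0, 1, 4, 3, 2, 5, 6, 7, 9, 8] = (2 4)(8 9)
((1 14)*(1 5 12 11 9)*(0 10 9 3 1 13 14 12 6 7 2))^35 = ((0 10 9 13 14 5 6 7 2)(1 12 11 3))^35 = (0 2 7 6 5 14 13 9 10)(1 3 11 12)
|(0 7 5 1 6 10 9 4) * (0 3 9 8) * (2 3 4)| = |(0 7 5 1 6 10 8)(2 3 9)| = 21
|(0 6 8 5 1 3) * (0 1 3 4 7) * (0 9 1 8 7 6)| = 15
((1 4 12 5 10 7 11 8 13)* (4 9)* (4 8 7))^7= (1 13 8 9)(4 10 5 12)(7 11)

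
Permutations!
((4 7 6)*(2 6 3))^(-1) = (2 3 7 4 6)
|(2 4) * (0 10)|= 2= |(0 10)(2 4)|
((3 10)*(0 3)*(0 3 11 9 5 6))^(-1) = ((0 11 9 5 6)(3 10))^(-1) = (0 6 5 9 11)(3 10)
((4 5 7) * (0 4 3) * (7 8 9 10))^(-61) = ((0 4 5 8 9 10 7 3))^(-61) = (0 8 7 4 9 3 5 10)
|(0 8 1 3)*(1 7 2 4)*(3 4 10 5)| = 14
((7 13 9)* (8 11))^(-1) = (7 9 13)(8 11) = ((7 13 9)(8 11))^(-1)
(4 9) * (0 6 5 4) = (0 6 5 4 9) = [6, 1, 2, 3, 9, 4, 5, 7, 8, 0]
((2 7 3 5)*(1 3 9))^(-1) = ((1 3 5 2 7 9))^(-1) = (1 9 7 2 5 3)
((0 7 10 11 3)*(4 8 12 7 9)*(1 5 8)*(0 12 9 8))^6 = ((0 8 9 4 1 5)(3 12 7 10 11))^6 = (3 12 7 10 11)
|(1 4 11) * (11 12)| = 4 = |(1 4 12 11)|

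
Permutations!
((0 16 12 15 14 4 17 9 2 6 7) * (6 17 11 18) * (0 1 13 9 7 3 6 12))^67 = ((0 16)(1 13 9 2 17 7)(3 6)(4 11 18 12 15 14))^67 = (0 16)(1 13 9 2 17 7)(3 6)(4 11 18 12 15 14)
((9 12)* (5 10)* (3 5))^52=((3 5 10)(9 12))^52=(12)(3 5 10)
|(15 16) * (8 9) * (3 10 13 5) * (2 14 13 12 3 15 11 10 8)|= 12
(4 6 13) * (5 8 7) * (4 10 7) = (4 6 13 10 7 5 8) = [0, 1, 2, 3, 6, 8, 13, 5, 4, 9, 7, 11, 12, 10]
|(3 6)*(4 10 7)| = |(3 6)(4 10 7)| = 6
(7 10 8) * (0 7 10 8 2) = [7, 1, 0, 3, 4, 5, 6, 8, 10, 9, 2] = (0 7 8 10 2)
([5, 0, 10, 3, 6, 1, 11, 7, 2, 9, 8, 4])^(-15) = (11)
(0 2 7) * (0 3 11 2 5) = [5, 1, 7, 11, 4, 0, 6, 3, 8, 9, 10, 2] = (0 5)(2 7 3 11)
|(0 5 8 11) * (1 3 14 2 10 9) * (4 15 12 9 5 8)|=|(0 8 11)(1 3 14 2 10 5 4 15 12 9)|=30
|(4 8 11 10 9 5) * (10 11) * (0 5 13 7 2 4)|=14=|(0 5)(2 4 8 10 9 13 7)|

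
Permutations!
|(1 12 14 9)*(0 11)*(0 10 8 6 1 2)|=10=|(0 11 10 8 6 1 12 14 9 2)|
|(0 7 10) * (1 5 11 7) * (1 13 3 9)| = 9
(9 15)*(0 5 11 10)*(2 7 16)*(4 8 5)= (0 4 8 5 11 10)(2 7 16)(9 15)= [4, 1, 7, 3, 8, 11, 6, 16, 5, 15, 0, 10, 12, 13, 14, 9, 2]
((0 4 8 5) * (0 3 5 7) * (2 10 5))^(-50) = ((0 4 8 7)(2 10 5 3))^(-50) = (0 8)(2 5)(3 10)(4 7)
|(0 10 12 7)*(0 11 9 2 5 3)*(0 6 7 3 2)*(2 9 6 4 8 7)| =|(0 10 12 3 4 8 7 11 6 2 5 9)| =12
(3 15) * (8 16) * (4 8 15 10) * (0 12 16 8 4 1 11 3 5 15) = (0 12 16)(1 11 3 10)(5 15) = [12, 11, 2, 10, 4, 15, 6, 7, 8, 9, 1, 3, 16, 13, 14, 5, 0]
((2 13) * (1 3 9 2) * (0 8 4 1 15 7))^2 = ((0 8 4 1 3 9 2 13 15 7))^2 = (0 4 3 2 15)(1 9 13 7 8)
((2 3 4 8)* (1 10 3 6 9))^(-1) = ((1 10 3 4 8 2 6 9))^(-1) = (1 9 6 2 8 4 3 10)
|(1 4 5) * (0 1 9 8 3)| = 7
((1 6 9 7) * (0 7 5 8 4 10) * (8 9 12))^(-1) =(0 10 4 8 12 6 1 7)(5 9)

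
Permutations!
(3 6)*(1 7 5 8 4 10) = (1 7 5 8 4 10)(3 6) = [0, 7, 2, 6, 10, 8, 3, 5, 4, 9, 1]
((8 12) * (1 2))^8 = ((1 2)(8 12))^8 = (12)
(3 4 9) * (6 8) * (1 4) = (1 4 9 3)(6 8) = [0, 4, 2, 1, 9, 5, 8, 7, 6, 3]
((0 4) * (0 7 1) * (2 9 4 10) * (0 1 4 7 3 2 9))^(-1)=(0 2 3 4 7 9 10)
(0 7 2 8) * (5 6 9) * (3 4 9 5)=[7, 1, 8, 4, 9, 6, 5, 2, 0, 3]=(0 7 2 8)(3 4 9)(5 6)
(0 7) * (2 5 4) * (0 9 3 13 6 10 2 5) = (0 7 9 3 13 6 10 2)(4 5) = [7, 1, 0, 13, 5, 4, 10, 9, 8, 3, 2, 11, 12, 6]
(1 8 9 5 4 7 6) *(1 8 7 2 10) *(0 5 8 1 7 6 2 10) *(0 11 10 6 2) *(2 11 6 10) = (0 5 4 10 7)(1 11 2 6)(8 9) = [5, 11, 6, 3, 10, 4, 1, 0, 9, 8, 7, 2]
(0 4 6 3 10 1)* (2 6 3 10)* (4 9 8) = [9, 0, 6, 2, 3, 5, 10, 7, 4, 8, 1] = (0 9 8 4 3 2 6 10 1)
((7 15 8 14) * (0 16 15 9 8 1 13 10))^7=(0 16 15 1 13 10)(7 14 8 9)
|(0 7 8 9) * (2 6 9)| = |(0 7 8 2 6 9)| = 6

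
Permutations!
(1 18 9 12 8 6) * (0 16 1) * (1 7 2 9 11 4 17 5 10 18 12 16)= [1, 12, 9, 3, 17, 10, 0, 2, 6, 16, 18, 4, 8, 13, 14, 15, 7, 5, 11]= (0 1 12 8 6)(2 9 16 7)(4 17 5 10 18 11)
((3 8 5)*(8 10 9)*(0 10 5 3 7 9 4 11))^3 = (0 11 4 10)(3 9 5 8 7)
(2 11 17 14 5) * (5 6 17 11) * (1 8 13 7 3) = (1 8 13 7 3)(2 5)(6 17 14) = [0, 8, 5, 1, 4, 2, 17, 3, 13, 9, 10, 11, 12, 7, 6, 15, 16, 14]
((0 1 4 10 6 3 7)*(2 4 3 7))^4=(0 4)(1 10)(2 7)(3 6)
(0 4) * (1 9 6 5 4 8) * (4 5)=[8, 9, 2, 3, 0, 5, 4, 7, 1, 6]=(0 8 1 9 6 4)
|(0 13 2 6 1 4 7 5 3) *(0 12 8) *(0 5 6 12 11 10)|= |(0 13 2 12 8 5 3 11 10)(1 4 7 6)|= 36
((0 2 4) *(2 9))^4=(9)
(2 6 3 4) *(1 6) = (1 6 3 4 2) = [0, 6, 1, 4, 2, 5, 3]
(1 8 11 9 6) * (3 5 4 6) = (1 8 11 9 3 5 4 6) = [0, 8, 2, 5, 6, 4, 1, 7, 11, 3, 10, 9]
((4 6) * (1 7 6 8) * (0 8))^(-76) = ((0 8 1 7 6 4))^(-76) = (0 1 6)(4 8 7)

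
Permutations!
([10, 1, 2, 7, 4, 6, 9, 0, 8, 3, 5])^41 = (0 7 3 9 6 5 10)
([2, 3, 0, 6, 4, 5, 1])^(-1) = (0 2)(1 6 3)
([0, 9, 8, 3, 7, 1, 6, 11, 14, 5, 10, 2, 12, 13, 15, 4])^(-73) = [0, 5, 4, 3, 8, 9, 6, 14, 7, 1, 10, 15, 12, 13, 11, 2]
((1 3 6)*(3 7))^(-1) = ((1 7 3 6))^(-1) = (1 6 3 7)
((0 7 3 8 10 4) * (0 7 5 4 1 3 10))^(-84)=(0 10)(1 5)(3 4)(7 8)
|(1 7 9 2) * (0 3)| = 4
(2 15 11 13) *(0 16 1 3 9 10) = (0 16 1 3 9 10)(2 15 11 13) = [16, 3, 15, 9, 4, 5, 6, 7, 8, 10, 0, 13, 12, 2, 14, 11, 1]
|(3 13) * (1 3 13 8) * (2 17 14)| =3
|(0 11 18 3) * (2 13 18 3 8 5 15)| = |(0 11 3)(2 13 18 8 5 15)| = 6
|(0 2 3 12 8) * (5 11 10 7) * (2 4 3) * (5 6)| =5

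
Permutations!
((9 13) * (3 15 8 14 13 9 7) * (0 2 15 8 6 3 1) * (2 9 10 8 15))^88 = (3 15 6)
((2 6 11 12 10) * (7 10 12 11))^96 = ((12)(2 6 7 10))^96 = (12)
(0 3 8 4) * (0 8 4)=(0 3 4 8)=[3, 1, 2, 4, 8, 5, 6, 7, 0]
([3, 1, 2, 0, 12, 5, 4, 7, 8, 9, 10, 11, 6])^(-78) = [0, 1, 2, 3, 4, 5, 6, 7, 8, 9, 10, 11, 12]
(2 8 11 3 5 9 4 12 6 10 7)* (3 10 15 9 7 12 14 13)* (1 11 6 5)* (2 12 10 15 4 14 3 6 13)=(1 11 15 9 14 2 8 13 6 4 3)(5 7 12)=[0, 11, 8, 1, 3, 7, 4, 12, 13, 14, 10, 15, 5, 6, 2, 9]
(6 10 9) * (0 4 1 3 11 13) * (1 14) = (0 4 14 1 3 11 13)(6 10 9) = [4, 3, 2, 11, 14, 5, 10, 7, 8, 6, 9, 13, 12, 0, 1]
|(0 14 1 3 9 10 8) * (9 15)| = 8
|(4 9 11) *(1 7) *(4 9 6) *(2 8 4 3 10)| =6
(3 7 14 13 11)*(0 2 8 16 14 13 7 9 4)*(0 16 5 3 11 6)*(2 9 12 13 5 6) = (0 9 4 16 14 7 5 3 12 13 2 8 6) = [9, 1, 8, 12, 16, 3, 0, 5, 6, 4, 10, 11, 13, 2, 7, 15, 14]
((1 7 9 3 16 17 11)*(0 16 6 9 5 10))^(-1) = (0 10 5 7 1 11 17 16)(3 9 6) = ((0 16 17 11 1 7 5 10)(3 6 9))^(-1)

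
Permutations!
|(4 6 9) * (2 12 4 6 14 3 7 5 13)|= |(2 12 4 14 3 7 5 13)(6 9)|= 8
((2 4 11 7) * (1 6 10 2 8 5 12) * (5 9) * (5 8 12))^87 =((1 6 10 2 4 11 7 12)(8 9))^87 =(1 12 7 11 4 2 10 6)(8 9)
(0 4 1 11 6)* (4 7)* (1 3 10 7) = (0 1 11 6)(3 10 7 4) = [1, 11, 2, 10, 3, 5, 0, 4, 8, 9, 7, 6]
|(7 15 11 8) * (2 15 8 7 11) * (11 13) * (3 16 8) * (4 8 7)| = 12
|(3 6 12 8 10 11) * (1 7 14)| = 6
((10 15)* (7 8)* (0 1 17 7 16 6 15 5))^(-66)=(0 8 10 17 6)(1 16 5 7 15)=((0 1 17 7 8 16 6 15 10 5))^(-66)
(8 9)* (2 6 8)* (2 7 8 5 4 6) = (4 6 5)(7 8 9) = [0, 1, 2, 3, 6, 4, 5, 8, 9, 7]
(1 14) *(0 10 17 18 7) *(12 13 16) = (0 10 17 18 7)(1 14)(12 13 16) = [10, 14, 2, 3, 4, 5, 6, 0, 8, 9, 17, 11, 13, 16, 1, 15, 12, 18, 7]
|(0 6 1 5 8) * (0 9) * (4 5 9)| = 12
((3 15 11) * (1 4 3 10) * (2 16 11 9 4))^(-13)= (1 16 10 2 11)(3 4 9 15)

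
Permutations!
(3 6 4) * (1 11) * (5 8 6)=[0, 11, 2, 5, 3, 8, 4, 7, 6, 9, 10, 1]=(1 11)(3 5 8 6 4)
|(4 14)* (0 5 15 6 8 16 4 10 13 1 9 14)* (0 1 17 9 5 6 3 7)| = 10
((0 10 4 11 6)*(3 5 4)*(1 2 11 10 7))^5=(0 6 11 2 1 7)(3 5 4 10)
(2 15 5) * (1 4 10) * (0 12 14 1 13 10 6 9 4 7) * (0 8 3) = (0 12 14 1 7 8 3)(2 15 5)(4 6 9)(10 13) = [12, 7, 15, 0, 6, 2, 9, 8, 3, 4, 13, 11, 14, 10, 1, 5]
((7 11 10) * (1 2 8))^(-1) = (1 8 2)(7 10 11)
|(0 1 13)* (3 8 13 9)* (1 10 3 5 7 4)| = 5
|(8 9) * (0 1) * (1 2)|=|(0 2 1)(8 9)|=6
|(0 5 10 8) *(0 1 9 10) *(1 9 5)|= 3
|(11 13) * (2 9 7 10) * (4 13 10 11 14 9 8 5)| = 10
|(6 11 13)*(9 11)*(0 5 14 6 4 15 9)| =20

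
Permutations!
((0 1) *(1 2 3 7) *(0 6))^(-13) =((0 2 3 7 1 6))^(-13) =(0 6 1 7 3 2)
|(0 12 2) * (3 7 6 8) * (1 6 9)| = 6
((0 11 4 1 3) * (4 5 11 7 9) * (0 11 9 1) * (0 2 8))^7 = (0 4 11 7 2 5 1 8 9 3)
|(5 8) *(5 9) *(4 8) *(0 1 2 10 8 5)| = 6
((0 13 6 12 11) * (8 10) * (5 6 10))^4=((0 13 10 8 5 6 12 11))^4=(0 5)(6 13)(8 11)(10 12)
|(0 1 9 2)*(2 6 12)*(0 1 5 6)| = |(0 5 6 12 2 1 9)| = 7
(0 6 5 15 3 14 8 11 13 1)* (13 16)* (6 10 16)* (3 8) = (0 10 16 13 1)(3 14)(5 15 8 11 6) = [10, 0, 2, 14, 4, 15, 5, 7, 11, 9, 16, 6, 12, 1, 3, 8, 13]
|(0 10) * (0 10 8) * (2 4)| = 2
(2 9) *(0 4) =[4, 1, 9, 3, 0, 5, 6, 7, 8, 2] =(0 4)(2 9)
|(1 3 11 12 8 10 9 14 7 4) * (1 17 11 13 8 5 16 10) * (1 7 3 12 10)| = 20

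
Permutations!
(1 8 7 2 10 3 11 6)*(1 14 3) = (1 8 7 2 10)(3 11 6 14) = [0, 8, 10, 11, 4, 5, 14, 2, 7, 9, 1, 6, 12, 13, 3]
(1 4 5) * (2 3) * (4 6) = (1 6 4 5)(2 3) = [0, 6, 3, 2, 5, 1, 4]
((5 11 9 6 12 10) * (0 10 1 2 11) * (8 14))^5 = ((0 10 5)(1 2 11 9 6 12)(8 14))^5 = (0 5 10)(1 12 6 9 11 2)(8 14)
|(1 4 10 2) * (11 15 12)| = 12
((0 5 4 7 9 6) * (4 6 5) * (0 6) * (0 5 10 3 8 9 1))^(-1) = ((0 4 7 1)(3 8 9 10))^(-1) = (0 1 7 4)(3 10 9 8)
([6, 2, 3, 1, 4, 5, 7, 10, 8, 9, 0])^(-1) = (0 10 7 6)(1 3 2)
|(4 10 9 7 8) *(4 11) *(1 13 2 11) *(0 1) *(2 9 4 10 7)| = |(0 1 13 9 2 11 10 4 7 8)| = 10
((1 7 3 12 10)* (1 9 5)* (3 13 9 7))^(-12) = (1 7)(3 13)(5 10)(9 12)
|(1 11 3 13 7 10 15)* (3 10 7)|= |(1 11 10 15)(3 13)|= 4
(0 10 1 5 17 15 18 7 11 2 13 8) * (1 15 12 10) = (0 1 5 17 12 10 15 18 7 11 2 13 8) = [1, 5, 13, 3, 4, 17, 6, 11, 0, 9, 15, 2, 10, 8, 14, 18, 16, 12, 7]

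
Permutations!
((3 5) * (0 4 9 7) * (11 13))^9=((0 4 9 7)(3 5)(11 13))^9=(0 4 9 7)(3 5)(11 13)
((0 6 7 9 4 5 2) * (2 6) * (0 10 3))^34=((0 2 10 3)(4 5 6 7 9))^34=(0 10)(2 3)(4 9 7 6 5)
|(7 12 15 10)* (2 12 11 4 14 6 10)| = |(2 12 15)(4 14 6 10 7 11)| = 6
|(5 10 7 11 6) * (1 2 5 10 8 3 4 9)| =|(1 2 5 8 3 4 9)(6 10 7 11)| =28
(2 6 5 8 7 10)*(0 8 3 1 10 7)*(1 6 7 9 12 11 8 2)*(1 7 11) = (0 2 11 8)(1 10 7 9 12)(3 6 5) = [2, 10, 11, 6, 4, 3, 5, 9, 0, 12, 7, 8, 1]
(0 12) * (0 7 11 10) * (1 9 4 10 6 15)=(0 12 7 11 6 15 1 9 4 10)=[12, 9, 2, 3, 10, 5, 15, 11, 8, 4, 0, 6, 7, 13, 14, 1]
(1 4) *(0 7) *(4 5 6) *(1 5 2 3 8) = (0 7)(1 2 3 8)(4 5 6) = [7, 2, 3, 8, 5, 6, 4, 0, 1]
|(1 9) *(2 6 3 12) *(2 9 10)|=7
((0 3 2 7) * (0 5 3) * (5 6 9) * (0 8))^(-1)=(0 8)(2 3 5 9 6 7)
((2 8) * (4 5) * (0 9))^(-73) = (0 9)(2 8)(4 5)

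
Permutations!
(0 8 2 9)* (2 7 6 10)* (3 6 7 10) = (0 8 10 2 9)(3 6) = [8, 1, 9, 6, 4, 5, 3, 7, 10, 0, 2]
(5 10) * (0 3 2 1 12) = (0 3 2 1 12)(5 10) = [3, 12, 1, 2, 4, 10, 6, 7, 8, 9, 5, 11, 0]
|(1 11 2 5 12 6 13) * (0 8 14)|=|(0 8 14)(1 11 2 5 12 6 13)|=21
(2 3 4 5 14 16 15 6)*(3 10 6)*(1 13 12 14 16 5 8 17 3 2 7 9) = (1 13 12 14 5 16 15 2 10 6 7 9)(3 4 8 17) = [0, 13, 10, 4, 8, 16, 7, 9, 17, 1, 6, 11, 14, 12, 5, 2, 15, 3]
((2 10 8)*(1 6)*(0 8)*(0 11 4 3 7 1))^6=(0 3 2 1 11)(4 8 7 10 6)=((0 8 2 10 11 4 3 7 1 6))^6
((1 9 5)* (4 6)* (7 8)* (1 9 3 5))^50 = ((1 3 5 9)(4 6)(7 8))^50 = (1 5)(3 9)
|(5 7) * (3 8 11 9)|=4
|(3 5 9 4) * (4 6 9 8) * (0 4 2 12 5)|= 12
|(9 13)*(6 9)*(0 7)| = |(0 7)(6 9 13)| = 6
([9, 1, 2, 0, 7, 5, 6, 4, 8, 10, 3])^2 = [10, 1, 2, 9, 4, 5, 6, 7, 8, 3, 0]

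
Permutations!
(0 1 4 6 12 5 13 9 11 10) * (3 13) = (0 1 4 6 12 5 3 13 9 11 10) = [1, 4, 2, 13, 6, 3, 12, 7, 8, 11, 0, 10, 5, 9]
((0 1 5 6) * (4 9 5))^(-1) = ((0 1 4 9 5 6))^(-1) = (0 6 5 9 4 1)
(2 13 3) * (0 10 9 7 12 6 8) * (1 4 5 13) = (0 10 9 7 12 6 8)(1 4 5 13 3 2) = [10, 4, 1, 2, 5, 13, 8, 12, 0, 7, 9, 11, 6, 3]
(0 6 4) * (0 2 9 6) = (2 9 6 4) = [0, 1, 9, 3, 2, 5, 4, 7, 8, 6]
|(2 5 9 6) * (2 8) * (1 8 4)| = 7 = |(1 8 2 5 9 6 4)|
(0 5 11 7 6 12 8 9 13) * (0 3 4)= (0 5 11 7 6 12 8 9 13 3 4)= [5, 1, 2, 4, 0, 11, 12, 6, 9, 13, 10, 7, 8, 3]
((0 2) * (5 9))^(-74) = (9)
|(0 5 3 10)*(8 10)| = |(0 5 3 8 10)| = 5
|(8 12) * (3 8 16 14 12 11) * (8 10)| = 12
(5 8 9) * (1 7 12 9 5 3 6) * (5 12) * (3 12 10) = (1 7 5 8 10 3 6)(9 12) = [0, 7, 2, 6, 4, 8, 1, 5, 10, 12, 3, 11, 9]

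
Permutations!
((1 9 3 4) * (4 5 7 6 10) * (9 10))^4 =(1 10 4)(3 9 6 7 5)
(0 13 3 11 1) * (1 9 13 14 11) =(0 14 11 9 13 3 1) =[14, 0, 2, 1, 4, 5, 6, 7, 8, 13, 10, 9, 12, 3, 11]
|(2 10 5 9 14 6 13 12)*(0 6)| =|(0 6 13 12 2 10 5 9 14)| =9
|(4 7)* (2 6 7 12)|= 5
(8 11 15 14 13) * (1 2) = (1 2)(8 11 15 14 13) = [0, 2, 1, 3, 4, 5, 6, 7, 11, 9, 10, 15, 12, 8, 13, 14]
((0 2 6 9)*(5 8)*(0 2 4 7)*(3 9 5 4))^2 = ((0 3 9 2 6 5 8 4 7))^2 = (0 9 6 8 7 3 2 5 4)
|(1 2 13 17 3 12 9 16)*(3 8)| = |(1 2 13 17 8 3 12 9 16)| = 9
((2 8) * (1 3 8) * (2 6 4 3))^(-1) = ((1 2)(3 8 6 4))^(-1) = (1 2)(3 4 6 8)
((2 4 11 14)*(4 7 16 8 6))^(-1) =(2 14 11 4 6 8 16 7)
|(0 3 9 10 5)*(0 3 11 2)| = |(0 11 2)(3 9 10 5)| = 12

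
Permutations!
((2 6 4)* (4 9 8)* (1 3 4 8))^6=(9)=((1 3 4 2 6 9))^6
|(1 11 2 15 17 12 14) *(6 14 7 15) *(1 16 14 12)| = 8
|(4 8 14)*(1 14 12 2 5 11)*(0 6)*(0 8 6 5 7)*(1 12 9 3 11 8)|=|(0 5 8 9 3 11 12 2 7)(1 14 4 6)|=36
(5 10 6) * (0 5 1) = (0 5 10 6 1) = [5, 0, 2, 3, 4, 10, 1, 7, 8, 9, 6]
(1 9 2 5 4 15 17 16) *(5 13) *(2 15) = [0, 9, 13, 3, 2, 4, 6, 7, 8, 15, 10, 11, 12, 5, 14, 17, 1, 16] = (1 9 15 17 16)(2 13 5 4)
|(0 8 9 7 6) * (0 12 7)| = 3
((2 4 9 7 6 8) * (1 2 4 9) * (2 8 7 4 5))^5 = ((1 8 5 2 9 4)(6 7))^5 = (1 4 9 2 5 8)(6 7)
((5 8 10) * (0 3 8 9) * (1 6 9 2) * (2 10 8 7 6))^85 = ((0 3 7 6 9)(1 2)(5 10))^85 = (1 2)(5 10)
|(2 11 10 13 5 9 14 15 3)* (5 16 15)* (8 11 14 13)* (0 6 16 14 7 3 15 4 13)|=|(0 6 16 4 13 14 5 9)(2 7 3)(8 11 10)|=24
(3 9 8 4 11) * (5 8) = [0, 1, 2, 9, 11, 8, 6, 7, 4, 5, 10, 3] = (3 9 5 8 4 11)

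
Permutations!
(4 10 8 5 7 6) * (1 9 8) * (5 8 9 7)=(1 7 6 4 10)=[0, 7, 2, 3, 10, 5, 4, 6, 8, 9, 1]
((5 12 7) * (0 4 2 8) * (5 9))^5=(0 4 2 8)(5 12 7 9)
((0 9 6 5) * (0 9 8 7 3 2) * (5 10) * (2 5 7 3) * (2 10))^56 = (10)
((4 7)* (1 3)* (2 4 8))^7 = ((1 3)(2 4 7 8))^7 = (1 3)(2 8 7 4)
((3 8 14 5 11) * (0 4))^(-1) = (0 4)(3 11 5 14 8)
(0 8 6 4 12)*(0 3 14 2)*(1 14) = [8, 14, 0, 1, 12, 5, 4, 7, 6, 9, 10, 11, 3, 13, 2] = (0 8 6 4 12 3 1 14 2)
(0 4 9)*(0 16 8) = (0 4 9 16 8) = [4, 1, 2, 3, 9, 5, 6, 7, 0, 16, 10, 11, 12, 13, 14, 15, 8]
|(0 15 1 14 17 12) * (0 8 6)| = 8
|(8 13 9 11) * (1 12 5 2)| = 4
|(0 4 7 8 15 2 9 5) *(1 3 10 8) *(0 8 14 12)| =40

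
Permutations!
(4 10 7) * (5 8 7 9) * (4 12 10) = (5 8 7 12 10 9) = [0, 1, 2, 3, 4, 8, 6, 12, 7, 5, 9, 11, 10]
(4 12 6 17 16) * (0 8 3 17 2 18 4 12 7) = (0 8 3 17 16 12 6 2 18 4 7) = [8, 1, 18, 17, 7, 5, 2, 0, 3, 9, 10, 11, 6, 13, 14, 15, 12, 16, 4]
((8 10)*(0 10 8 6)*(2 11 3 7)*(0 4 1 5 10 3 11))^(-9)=((11)(0 3 7 2)(1 5 10 6 4))^(-9)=(11)(0 2 7 3)(1 5 10 6 4)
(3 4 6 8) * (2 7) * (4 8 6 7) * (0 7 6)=[7, 1, 4, 8, 6, 5, 0, 2, 3]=(0 7 2 4 6)(3 8)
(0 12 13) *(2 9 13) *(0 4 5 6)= (0 12 2 9 13 4 5 6)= [12, 1, 9, 3, 5, 6, 0, 7, 8, 13, 10, 11, 2, 4]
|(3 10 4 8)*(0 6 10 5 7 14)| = |(0 6 10 4 8 3 5 7 14)| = 9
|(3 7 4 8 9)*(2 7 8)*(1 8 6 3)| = 6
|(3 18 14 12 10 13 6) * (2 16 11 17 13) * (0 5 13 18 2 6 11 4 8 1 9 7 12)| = |(0 5 13 11 17 18 14)(1 9 7 12 10 6 3 2 16 4 8)| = 77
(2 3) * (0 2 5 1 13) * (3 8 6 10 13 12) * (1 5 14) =(0 2 8 6 10 13)(1 12 3 14) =[2, 12, 8, 14, 4, 5, 10, 7, 6, 9, 13, 11, 3, 0, 1]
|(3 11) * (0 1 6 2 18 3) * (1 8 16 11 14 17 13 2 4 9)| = 12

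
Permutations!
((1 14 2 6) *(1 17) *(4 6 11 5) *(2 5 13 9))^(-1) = ((1 14 5 4 6 17)(2 11 13 9))^(-1) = (1 17 6 4 5 14)(2 9 13 11)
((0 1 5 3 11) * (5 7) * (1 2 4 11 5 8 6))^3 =(0 11 4 2)(1 6 8 7)(3 5)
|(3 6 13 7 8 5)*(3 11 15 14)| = 9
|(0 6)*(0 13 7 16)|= |(0 6 13 7 16)|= 5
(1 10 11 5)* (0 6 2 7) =(0 6 2 7)(1 10 11 5) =[6, 10, 7, 3, 4, 1, 2, 0, 8, 9, 11, 5]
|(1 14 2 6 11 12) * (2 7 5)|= |(1 14 7 5 2 6 11 12)|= 8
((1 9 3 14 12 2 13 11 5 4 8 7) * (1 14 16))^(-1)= ((1 9 3 16)(2 13 11 5 4 8 7 14 12))^(-1)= (1 16 3 9)(2 12 14 7 8 4 5 11 13)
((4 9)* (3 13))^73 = ((3 13)(4 9))^73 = (3 13)(4 9)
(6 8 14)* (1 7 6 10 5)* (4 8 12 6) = (1 7 4 8 14 10 5)(6 12) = [0, 7, 2, 3, 8, 1, 12, 4, 14, 9, 5, 11, 6, 13, 10]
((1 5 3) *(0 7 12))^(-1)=((0 7 12)(1 5 3))^(-1)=(0 12 7)(1 3 5)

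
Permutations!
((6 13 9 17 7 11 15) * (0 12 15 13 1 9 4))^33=((0 12 15 6 1 9 17 7 11 13 4))^33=(17)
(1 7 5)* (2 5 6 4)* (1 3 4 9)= [0, 7, 5, 4, 2, 3, 9, 6, 8, 1]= (1 7 6 9)(2 5 3 4)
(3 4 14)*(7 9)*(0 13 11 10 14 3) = (0 13 11 10 14)(3 4)(7 9) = [13, 1, 2, 4, 3, 5, 6, 9, 8, 7, 14, 10, 12, 11, 0]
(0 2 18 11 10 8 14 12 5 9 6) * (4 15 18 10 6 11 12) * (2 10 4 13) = (0 10 8 14 13 2 4 15 18 12 5 9 11 6) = [10, 1, 4, 3, 15, 9, 0, 7, 14, 11, 8, 6, 5, 2, 13, 18, 16, 17, 12]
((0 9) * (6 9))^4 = (0 6 9)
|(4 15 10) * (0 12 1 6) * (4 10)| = |(0 12 1 6)(4 15)| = 4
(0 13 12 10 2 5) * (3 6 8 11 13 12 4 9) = (0 12 10 2 5)(3 6 8 11 13 4 9) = [12, 1, 5, 6, 9, 0, 8, 7, 11, 3, 2, 13, 10, 4]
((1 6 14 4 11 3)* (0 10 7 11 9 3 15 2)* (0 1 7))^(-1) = (0 10)(1 2 15 11 7 3 9 4 14 6)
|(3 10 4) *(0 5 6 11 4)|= 7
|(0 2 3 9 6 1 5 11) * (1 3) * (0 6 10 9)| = |(0 2 1 5 11 6 3)(9 10)| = 14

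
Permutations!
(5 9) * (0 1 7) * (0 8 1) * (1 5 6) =(1 7 8 5 9 6) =[0, 7, 2, 3, 4, 9, 1, 8, 5, 6]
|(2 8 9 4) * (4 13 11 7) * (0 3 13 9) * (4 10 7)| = |(0 3 13 11 4 2 8)(7 10)| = 14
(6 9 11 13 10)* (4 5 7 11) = (4 5 7 11 13 10 6 9) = [0, 1, 2, 3, 5, 7, 9, 11, 8, 4, 6, 13, 12, 10]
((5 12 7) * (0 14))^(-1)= (0 14)(5 7 12)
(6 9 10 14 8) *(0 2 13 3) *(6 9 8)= (0 2 13 3)(6 8 9 10 14)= [2, 1, 13, 0, 4, 5, 8, 7, 9, 10, 14, 11, 12, 3, 6]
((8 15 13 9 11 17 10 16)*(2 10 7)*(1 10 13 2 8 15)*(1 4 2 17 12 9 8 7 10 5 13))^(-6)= ((1 5 13 8 4 2)(9 11 12)(10 16 15 17))^(-6)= (10 15)(16 17)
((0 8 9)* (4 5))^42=(9)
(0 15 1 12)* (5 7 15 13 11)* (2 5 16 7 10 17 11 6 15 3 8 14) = (0 13 6 15 1 12)(2 5 10 17 11 16 7 3 8 14) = [13, 12, 5, 8, 4, 10, 15, 3, 14, 9, 17, 16, 0, 6, 2, 1, 7, 11]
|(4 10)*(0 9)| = 2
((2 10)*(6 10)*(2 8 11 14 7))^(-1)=(2 7 14 11 8 10 6)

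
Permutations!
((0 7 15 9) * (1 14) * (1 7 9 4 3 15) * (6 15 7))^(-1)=((0 9)(1 14 6 15 4 3 7))^(-1)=(0 9)(1 7 3 4 15 6 14)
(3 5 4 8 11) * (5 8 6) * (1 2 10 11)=(1 2 10 11 3 8)(4 6 5)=[0, 2, 10, 8, 6, 4, 5, 7, 1, 9, 11, 3]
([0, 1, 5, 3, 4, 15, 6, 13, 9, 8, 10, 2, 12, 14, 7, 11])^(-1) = [0, 1, 11, 3, 4, 2, 6, 14, 9, 8, 10, 15, 12, 7, 13, 5]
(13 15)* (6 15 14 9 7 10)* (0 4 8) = [4, 1, 2, 3, 8, 5, 15, 10, 0, 7, 6, 11, 12, 14, 9, 13] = (0 4 8)(6 15 13 14 9 7 10)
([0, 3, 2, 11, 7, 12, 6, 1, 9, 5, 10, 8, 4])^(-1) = [0, 7, 2, 1, 12, 9, 6, 4, 11, 8, 10, 3, 5]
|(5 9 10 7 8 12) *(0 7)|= 7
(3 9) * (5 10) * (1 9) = [0, 9, 2, 1, 4, 10, 6, 7, 8, 3, 5] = (1 9 3)(5 10)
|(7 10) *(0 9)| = |(0 9)(7 10)| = 2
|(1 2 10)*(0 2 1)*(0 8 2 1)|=6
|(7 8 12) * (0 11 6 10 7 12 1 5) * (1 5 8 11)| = |(12)(0 1 8 5)(6 10 7 11)| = 4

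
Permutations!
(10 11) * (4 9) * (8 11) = (4 9)(8 11 10) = [0, 1, 2, 3, 9, 5, 6, 7, 11, 4, 8, 10]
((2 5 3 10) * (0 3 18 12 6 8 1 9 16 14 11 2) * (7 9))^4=(0 3 10)(1 14 18)(2 6 9)(5 8 16)(7 11 12)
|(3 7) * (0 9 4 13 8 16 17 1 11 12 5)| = 22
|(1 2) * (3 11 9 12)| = 4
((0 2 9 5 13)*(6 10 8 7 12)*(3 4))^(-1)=((0 2 9 5 13)(3 4)(6 10 8 7 12))^(-1)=(0 13 5 9 2)(3 4)(6 12 7 8 10)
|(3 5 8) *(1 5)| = |(1 5 8 3)| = 4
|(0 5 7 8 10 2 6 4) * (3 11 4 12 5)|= |(0 3 11 4)(2 6 12 5 7 8 10)|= 28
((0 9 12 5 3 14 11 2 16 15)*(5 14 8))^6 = (0 16 11 12)(2 14 9 15)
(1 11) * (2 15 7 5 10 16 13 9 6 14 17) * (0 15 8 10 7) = (0 15)(1 11)(2 8 10 16 13 9 6 14 17)(5 7) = [15, 11, 8, 3, 4, 7, 14, 5, 10, 6, 16, 1, 12, 9, 17, 0, 13, 2]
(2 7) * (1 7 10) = [0, 7, 10, 3, 4, 5, 6, 2, 8, 9, 1] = (1 7 2 10)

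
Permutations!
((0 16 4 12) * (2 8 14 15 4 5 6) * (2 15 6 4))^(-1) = (0 12 4 5 16)(2 15 6 14 8)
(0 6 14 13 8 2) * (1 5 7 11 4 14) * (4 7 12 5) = (0 6 1 4 14 13 8 2)(5 12)(7 11) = [6, 4, 0, 3, 14, 12, 1, 11, 2, 9, 10, 7, 5, 8, 13]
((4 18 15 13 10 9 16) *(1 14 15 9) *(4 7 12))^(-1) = (1 10 13 15 14)(4 12 7 16 9 18)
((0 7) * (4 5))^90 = (7)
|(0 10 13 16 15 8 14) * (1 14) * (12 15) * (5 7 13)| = 11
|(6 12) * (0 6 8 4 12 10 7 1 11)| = 6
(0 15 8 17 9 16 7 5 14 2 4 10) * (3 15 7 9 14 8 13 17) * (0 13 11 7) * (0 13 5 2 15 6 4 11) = (0 13 17 14 15)(2 11 7)(3 6 4 10 5 8)(9 16) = [13, 1, 11, 6, 10, 8, 4, 2, 3, 16, 5, 7, 12, 17, 15, 0, 9, 14]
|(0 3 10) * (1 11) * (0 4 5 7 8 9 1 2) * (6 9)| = 12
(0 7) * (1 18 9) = [7, 18, 2, 3, 4, 5, 6, 0, 8, 1, 10, 11, 12, 13, 14, 15, 16, 17, 9] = (0 7)(1 18 9)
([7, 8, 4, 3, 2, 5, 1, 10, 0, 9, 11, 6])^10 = (0 11 8 10 1 7 6)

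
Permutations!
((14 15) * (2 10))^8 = (15)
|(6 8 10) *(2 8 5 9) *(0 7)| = |(0 7)(2 8 10 6 5 9)| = 6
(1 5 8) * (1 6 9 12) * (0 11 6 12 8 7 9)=(0 11 6)(1 5 7 9 8 12)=[11, 5, 2, 3, 4, 7, 0, 9, 12, 8, 10, 6, 1]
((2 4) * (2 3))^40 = ((2 4 3))^40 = (2 4 3)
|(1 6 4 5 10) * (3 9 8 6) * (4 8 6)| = |(1 3 9 6 8 4 5 10)| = 8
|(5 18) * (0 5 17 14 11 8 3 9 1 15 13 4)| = 13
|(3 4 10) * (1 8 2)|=|(1 8 2)(3 4 10)|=3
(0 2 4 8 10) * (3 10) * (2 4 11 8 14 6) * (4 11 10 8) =(0 11 4 14 6 2 10)(3 8) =[11, 1, 10, 8, 14, 5, 2, 7, 3, 9, 0, 4, 12, 13, 6]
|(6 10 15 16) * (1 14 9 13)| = |(1 14 9 13)(6 10 15 16)| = 4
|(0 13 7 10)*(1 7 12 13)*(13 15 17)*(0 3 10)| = |(0 1 7)(3 10)(12 15 17 13)| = 12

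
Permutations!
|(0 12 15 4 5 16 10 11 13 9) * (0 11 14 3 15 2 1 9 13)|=|(0 12 2 1 9 11)(3 15 4 5 16 10 14)|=42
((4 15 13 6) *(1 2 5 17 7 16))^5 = (1 16 7 17 5 2)(4 15 13 6)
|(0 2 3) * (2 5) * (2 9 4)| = |(0 5 9 4 2 3)| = 6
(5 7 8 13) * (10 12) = [0, 1, 2, 3, 4, 7, 6, 8, 13, 9, 12, 11, 10, 5] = (5 7 8 13)(10 12)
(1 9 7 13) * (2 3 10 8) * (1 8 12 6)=[0, 9, 3, 10, 4, 5, 1, 13, 2, 7, 12, 11, 6, 8]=(1 9 7 13 8 2 3 10 12 6)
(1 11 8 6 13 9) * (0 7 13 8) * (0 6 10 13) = (0 7)(1 11 6 8 10 13 9) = [7, 11, 2, 3, 4, 5, 8, 0, 10, 1, 13, 6, 12, 9]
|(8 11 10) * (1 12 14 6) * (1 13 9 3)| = |(1 12 14 6 13 9 3)(8 11 10)| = 21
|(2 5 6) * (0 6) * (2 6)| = |(6)(0 2 5)| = 3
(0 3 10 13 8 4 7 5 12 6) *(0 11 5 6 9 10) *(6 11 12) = (0 3)(4 7 11 5 6 12 9 10 13 8) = [3, 1, 2, 0, 7, 6, 12, 11, 4, 10, 13, 5, 9, 8]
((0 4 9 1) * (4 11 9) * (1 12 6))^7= (0 11 9 12 6 1)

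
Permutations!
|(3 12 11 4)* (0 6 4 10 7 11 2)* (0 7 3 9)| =12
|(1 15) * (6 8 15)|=4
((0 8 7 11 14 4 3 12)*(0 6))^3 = (0 11 3)(4 6 7)(8 14 12)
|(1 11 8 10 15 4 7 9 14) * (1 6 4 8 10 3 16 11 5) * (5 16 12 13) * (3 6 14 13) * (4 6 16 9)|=20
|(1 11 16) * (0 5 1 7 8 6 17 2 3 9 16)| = 8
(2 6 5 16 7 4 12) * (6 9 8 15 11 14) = (2 9 8 15 11 14 6 5 16 7 4 12) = [0, 1, 9, 3, 12, 16, 5, 4, 15, 8, 10, 14, 2, 13, 6, 11, 7]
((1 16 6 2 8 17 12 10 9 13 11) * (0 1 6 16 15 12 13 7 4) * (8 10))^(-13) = (0 1 15 12 8 17 13 11 6 2 10 9 7 4)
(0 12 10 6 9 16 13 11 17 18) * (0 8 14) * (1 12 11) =(0 11 17 18 8 14)(1 12 10 6 9 16 13) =[11, 12, 2, 3, 4, 5, 9, 7, 14, 16, 6, 17, 10, 1, 0, 15, 13, 18, 8]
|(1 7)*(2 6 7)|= 4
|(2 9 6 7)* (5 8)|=|(2 9 6 7)(5 8)|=4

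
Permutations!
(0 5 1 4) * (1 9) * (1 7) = (0 5 9 7 1 4) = [5, 4, 2, 3, 0, 9, 6, 1, 8, 7]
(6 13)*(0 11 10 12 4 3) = (0 11 10 12 4 3)(6 13) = [11, 1, 2, 0, 3, 5, 13, 7, 8, 9, 12, 10, 4, 6]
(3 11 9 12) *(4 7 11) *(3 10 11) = [0, 1, 2, 4, 7, 5, 6, 3, 8, 12, 11, 9, 10] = (3 4 7)(9 12 10 11)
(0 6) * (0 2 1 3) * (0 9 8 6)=(1 3 9 8 6 2)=[0, 3, 1, 9, 4, 5, 2, 7, 6, 8]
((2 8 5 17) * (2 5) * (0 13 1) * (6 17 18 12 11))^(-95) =((0 13 1)(2 8)(5 18 12 11 6 17))^(-95) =(0 13 1)(2 8)(5 18 12 11 6 17)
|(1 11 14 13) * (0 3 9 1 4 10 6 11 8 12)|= 6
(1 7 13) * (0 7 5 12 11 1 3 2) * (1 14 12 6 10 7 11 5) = (0 11 14 12 5 6 10 7 13 3 2) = [11, 1, 0, 2, 4, 6, 10, 13, 8, 9, 7, 14, 5, 3, 12]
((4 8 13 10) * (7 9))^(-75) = ((4 8 13 10)(7 9))^(-75) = (4 8 13 10)(7 9)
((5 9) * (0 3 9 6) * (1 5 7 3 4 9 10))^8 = (0 6 5 1 10 3 7 9 4)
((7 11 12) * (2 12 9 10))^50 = (2 7 9)(10 12 11)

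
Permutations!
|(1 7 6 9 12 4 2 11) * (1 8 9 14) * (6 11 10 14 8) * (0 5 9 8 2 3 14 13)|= |(0 5 9 12 4 3 14 1 7 11 6 2 10 13)|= 14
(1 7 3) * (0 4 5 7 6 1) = (0 4 5 7 3)(1 6) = [4, 6, 2, 0, 5, 7, 1, 3]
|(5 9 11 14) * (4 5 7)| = |(4 5 9 11 14 7)| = 6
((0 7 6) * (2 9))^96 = ((0 7 6)(2 9))^96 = (9)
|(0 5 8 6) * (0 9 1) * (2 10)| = |(0 5 8 6 9 1)(2 10)| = 6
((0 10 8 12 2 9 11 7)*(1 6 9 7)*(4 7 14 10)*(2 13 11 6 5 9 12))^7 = ((0 4 7)(1 5 9 6 12 13 11)(2 14 10 8))^7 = (0 4 7)(2 8 10 14)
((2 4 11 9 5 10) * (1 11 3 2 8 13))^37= ((1 11 9 5 10 8 13)(2 4 3))^37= (1 9 10 13 11 5 8)(2 4 3)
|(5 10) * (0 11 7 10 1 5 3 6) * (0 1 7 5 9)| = 9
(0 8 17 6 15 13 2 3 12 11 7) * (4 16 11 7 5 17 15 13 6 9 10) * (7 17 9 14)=(0 8 15 6 13 2 3 12 17 14 7)(4 16 11 5 9 10)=[8, 1, 3, 12, 16, 9, 13, 0, 15, 10, 4, 5, 17, 2, 7, 6, 11, 14]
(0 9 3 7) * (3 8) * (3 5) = (0 9 8 5 3 7) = [9, 1, 2, 7, 4, 3, 6, 0, 5, 8]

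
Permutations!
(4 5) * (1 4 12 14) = (1 4 5 12 14) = [0, 4, 2, 3, 5, 12, 6, 7, 8, 9, 10, 11, 14, 13, 1]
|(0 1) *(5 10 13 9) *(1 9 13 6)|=6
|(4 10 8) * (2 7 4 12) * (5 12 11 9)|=|(2 7 4 10 8 11 9 5 12)|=9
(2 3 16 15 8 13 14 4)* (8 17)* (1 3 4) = (1 3 16 15 17 8 13 14)(2 4) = [0, 3, 4, 16, 2, 5, 6, 7, 13, 9, 10, 11, 12, 14, 1, 17, 15, 8]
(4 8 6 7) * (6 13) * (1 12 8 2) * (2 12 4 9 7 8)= (1 4 12 2)(6 8 13)(7 9)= [0, 4, 1, 3, 12, 5, 8, 9, 13, 7, 10, 11, 2, 6]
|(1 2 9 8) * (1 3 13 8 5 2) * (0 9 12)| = |(0 9 5 2 12)(3 13 8)| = 15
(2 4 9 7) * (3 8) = (2 4 9 7)(3 8) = [0, 1, 4, 8, 9, 5, 6, 2, 3, 7]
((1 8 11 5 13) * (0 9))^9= ((0 9)(1 8 11 5 13))^9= (0 9)(1 13 5 11 8)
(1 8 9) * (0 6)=(0 6)(1 8 9)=[6, 8, 2, 3, 4, 5, 0, 7, 9, 1]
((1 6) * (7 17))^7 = (1 6)(7 17)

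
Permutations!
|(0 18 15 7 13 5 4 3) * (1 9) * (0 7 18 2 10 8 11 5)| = |(0 2 10 8 11 5 4 3 7 13)(1 9)(15 18)| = 10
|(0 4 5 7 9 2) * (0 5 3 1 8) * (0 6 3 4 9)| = |(0 9 2 5 7)(1 8 6 3)| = 20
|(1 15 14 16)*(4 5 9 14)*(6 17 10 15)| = 10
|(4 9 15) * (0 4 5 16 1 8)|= |(0 4 9 15 5 16 1 8)|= 8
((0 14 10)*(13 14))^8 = ((0 13 14 10))^8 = (14)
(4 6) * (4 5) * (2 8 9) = (2 8 9)(4 6 5) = [0, 1, 8, 3, 6, 4, 5, 7, 9, 2]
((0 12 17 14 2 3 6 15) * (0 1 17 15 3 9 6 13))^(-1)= (0 13 3 6 9 2 14 17 1 15 12)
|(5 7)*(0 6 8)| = |(0 6 8)(5 7)| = 6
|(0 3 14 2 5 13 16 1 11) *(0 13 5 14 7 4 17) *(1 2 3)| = |(0 1 11 13 16 2 14 3 7 4 17)| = 11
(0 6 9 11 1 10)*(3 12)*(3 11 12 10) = [6, 3, 2, 10, 4, 5, 9, 7, 8, 12, 0, 1, 11] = (0 6 9 12 11 1 3 10)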